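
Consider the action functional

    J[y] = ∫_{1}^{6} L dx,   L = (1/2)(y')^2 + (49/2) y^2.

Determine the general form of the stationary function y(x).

The Lagrangian is L = (1/2)(y')^2 + (49/2) y^2.
∂L/∂y = 49y.
∂L/∂y' = y'.
The Euler-Lagrange equation d/dx(∂L/∂y') − ∂L/∂y = 0 becomes:
    y'' - 49 y = 0
General solution: y(x) = A e^(7x) + B e^(-7x), where A and B are arbitrary constants fixed by the endpoint conditions.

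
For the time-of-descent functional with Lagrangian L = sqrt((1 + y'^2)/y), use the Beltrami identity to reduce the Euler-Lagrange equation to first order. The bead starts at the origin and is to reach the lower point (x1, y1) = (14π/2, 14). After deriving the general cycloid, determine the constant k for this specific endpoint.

The Lagrangian L = sqrt((1 + y'^2) / y) has no explicit x dependence, so the Beltrami identity applies:
    L − y' ∂L/∂y' = C.
Compute ∂L/∂y' = y' / sqrt(y (1 + y'^2)).
Substitute:
    sqrt((1 + y'^2)/y) − y'·y' / sqrt(y (1 + y'^2))
    = (1 + y'^2) / sqrt(y (1 + y'^2)) − y'^2 / sqrt(y (1 + y'^2))
    = 1 / sqrt(y (1 + y'^2)) = C.
Squaring and rearranging gives the first integral
    y (1 + y'^2) = 1/C^2 =: k   (constant).
Solving this first-order ODE by the substitution
    y = (k/2)(1 − cos θ)
yields the cycloid parameterisation
    x(θ) = (k/2)(θ − sin θ),   y(θ) = (k/2)(1 − cos θ).
The constant k is fixed by the endpoint condition.
Now fit the given lower endpoint (x1, y1) = (14π/2, 14). At the bottom of the first arch (θ = π), the parametric equations give
    y(π) = (k/2)(1 − cos π) = k,
    x(π) = (k/2)(π − sin π) = kπ/2.
Matching y(π) = 14 gives k = 14, consistent with x(π) = 14π/2. Therefore the specific cycloid is
    x(θ) = (14/2)(θ − sin θ),   y(θ) = (14/2)(1 − cos θ).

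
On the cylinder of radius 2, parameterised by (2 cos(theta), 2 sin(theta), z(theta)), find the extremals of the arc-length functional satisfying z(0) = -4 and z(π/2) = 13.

Parameterise the cylinder of radius R = 2 as
    r(θ) = (2 cos θ, 2 sin θ, z(θ)).
The arc-length element is
    ds = sqrt(4 + (dz/dθ)^2) dθ,
so the Lagrangian is L = sqrt(4 + z'^2).
L depends on z' only, not on z or θ, so ∂L/∂z = 0 and
    ∂L/∂z' = z' / sqrt(4 + z'^2).
The Euler-Lagrange equation gives
    d/dθ( z' / sqrt(4 + z'^2) ) = 0,
so z' is constant. Integrating once:
    z(θ) = a θ + b,
a helix on the cylinder (a straight line when the cylinder is unrolled). The constants a, b are determined by the endpoint conditions.
With endpoint conditions z(0) = -4 and z(π/2) = 13: from z(0) = b we get b = -4, and a·π/2 + -4 = 13 gives a = 34/π, so
    z(θ) = (34/π) θ − 4.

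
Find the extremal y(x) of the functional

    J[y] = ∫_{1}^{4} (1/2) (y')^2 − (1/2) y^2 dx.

The Lagrangian is L = (1/2) (y')^2 − (1/2) y^2.
Compute ∂L/∂y = -y, ∂L/∂y' = y'.
The Euler-Lagrange equation d/dx(∂L/∂y') − ∂L/∂y = 0 reduces to
    y'' + y = 0.
Its general solution is
    y(x) = A sin(x) + B cos(x),
with A, B fixed by the endpoint conditions.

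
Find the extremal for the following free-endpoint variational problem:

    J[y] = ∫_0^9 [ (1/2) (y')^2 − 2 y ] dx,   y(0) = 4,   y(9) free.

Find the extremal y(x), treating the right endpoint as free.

The Lagrangian L = (1/2) (y')^2 − 2 y gives
    ∂L/∂y = −2,   ∂L/∂y' = y'.
Euler-Lagrange: d/dx(y') − (−2) = 0, i.e. y'' + 2 = 0, so
    y(x) = −(2/2) x^2 + C1 x + C2.
Fixed left endpoint y(0) = 4 ⇒ C2 = 4.
The right endpoint x = 9 is free, so the natural (transversality) condition is ∂L/∂y' |_{x=9} = 0, i.e. y'(9) = 0.
Compute y'(x) = −2 x + C1, so y'(9) = −18 + C1 = 0 ⇒ C1 = 18.
Therefore the extremal is
    y(x) = −x^2 + 18 x + 4.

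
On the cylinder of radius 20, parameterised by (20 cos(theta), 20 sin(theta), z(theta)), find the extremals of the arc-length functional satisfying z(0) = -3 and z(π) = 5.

Parameterise the cylinder of radius R = 20 as
    r(θ) = (20 cos θ, 20 sin θ, z(θ)).
The arc-length element is
    ds = sqrt(400 + (dz/dθ)^2) dθ,
so the Lagrangian is L = sqrt(400 + z'^2).
L depends on z' only, not on z or θ, so ∂L/∂z = 0 and
    ∂L/∂z' = z' / sqrt(400 + z'^2).
The Euler-Lagrange equation gives
    d/dθ( z' / sqrt(400 + z'^2) ) = 0,
so z' is constant. Integrating once:
    z(θ) = a θ + b,
a helix on the cylinder (a straight line when the cylinder is unrolled). The constants a, b are determined by the endpoint conditions.
With endpoint conditions z(0) = -3 and z(π) = 5: from z(0) = b we get b = -3, and a·π + -3 = 5 gives a = 8/π, so
    z(θ) = (8/π) θ − 3.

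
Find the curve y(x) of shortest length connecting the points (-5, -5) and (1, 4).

Arc-length functional: J[y] = ∫ sqrt(1 + (y')^2) dx.
Lagrangian L = sqrt(1 + (y')^2) has no explicit y dependence, so ∂L/∂y = 0 and the Euler-Lagrange equation gives
    d/dx( y' / sqrt(1 + (y')^2) ) = 0  ⇒  y' / sqrt(1 + (y')^2) = const.
Hence y' is constant, so y(x) is affine.
Fitting the endpoints (-5, -5) and (1, 4):
    slope m = (4 − (-5)) / (1 − (-5)) = 3/2,
    intercept c = (-5) − m·(-5) = 5/2.
Extremal: y(x) = (3/2) x + 5/2.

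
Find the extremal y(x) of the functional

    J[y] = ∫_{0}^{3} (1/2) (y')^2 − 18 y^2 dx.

The Lagrangian is L = (1/2) (y')^2 − 18 y^2.
Compute ∂L/∂y = -36y, ∂L/∂y' = y'.
The Euler-Lagrange equation d/dx(∂L/∂y') − ∂L/∂y = 0 reduces to
    y'' + 36 y = 0.
Its general solution is
    y(x) = A sin(6x) + B cos(6x),
with A, B fixed by the endpoint conditions.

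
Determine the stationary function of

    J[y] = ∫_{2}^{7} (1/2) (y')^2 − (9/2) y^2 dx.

The Lagrangian is L = (1/2) (y')^2 − (9/2) y^2.
Compute ∂L/∂y = -9y, ∂L/∂y' = y'.
The Euler-Lagrange equation d/dx(∂L/∂y') − ∂L/∂y = 0 reduces to
    y'' + 9 y = 0.
Its general solution is
    y(x) = A sin(3x) + B cos(3x),
with A, B fixed by the endpoint conditions.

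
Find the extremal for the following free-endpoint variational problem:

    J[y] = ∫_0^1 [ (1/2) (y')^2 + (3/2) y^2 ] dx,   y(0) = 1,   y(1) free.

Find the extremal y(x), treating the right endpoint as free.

The Lagrangian L = (1/2) (y')^2 + (3/2) y^2 gives
    ∂L/∂y = 3 y,   ∂L/∂y' = y'.
Euler-Lagrange: y'' − 3 y = 0.
With k = sqrt(3), the general solution is
    y(x) = A cosh(sqrt(3) x) + B sinh(sqrt(3) x).
Fixed left endpoint y(0) = 1 ⇒ A = 1.
The right endpoint x = 1 is free, so the natural (transversality) condition is ∂L/∂y' |_{x=1} = 0, i.e. y'(1) = 0.
Compute y'(x) = A k sinh(k x) + B k cosh(k x), so
    y'(1) = A k sinh(k·1) + B k cosh(k·1) = 0
    ⇒ B = −A tanh(k·1) = − tanh(sqrt(3)·1).
Therefore the extremal is
    y(x) = cosh(sqrt(3) x) − tanh(sqrt(3)·1) sinh(sqrt(3) x).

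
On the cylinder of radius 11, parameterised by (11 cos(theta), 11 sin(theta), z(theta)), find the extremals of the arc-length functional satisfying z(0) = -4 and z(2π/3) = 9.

Parameterise the cylinder of radius R = 11 as
    r(θ) = (11 cos θ, 11 sin θ, z(θ)).
The arc-length element is
    ds = sqrt(121 + (dz/dθ)^2) dθ,
so the Lagrangian is L = sqrt(121 + z'^2).
L depends on z' only, not on z or θ, so ∂L/∂z = 0 and
    ∂L/∂z' = z' / sqrt(121 + z'^2).
The Euler-Lagrange equation gives
    d/dθ( z' / sqrt(121 + z'^2) ) = 0,
so z' is constant. Integrating once:
    z(θ) = a θ + b,
a helix on the cylinder (a straight line when the cylinder is unrolled). The constants a, b are determined by the endpoint conditions.
With endpoint conditions z(0) = -4 and z(2π/3) = 9: from z(0) = b we get b = -4, and a·2π/3 + -4 = 9 gives a = 39/(2π), so
    z(θ) = (39/(2π)) θ − 4.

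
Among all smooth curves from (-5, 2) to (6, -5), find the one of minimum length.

Arc-length functional: J[y] = ∫ sqrt(1 + (y')^2) dx.
Lagrangian L = sqrt(1 + (y')^2) has no explicit y dependence, so ∂L/∂y = 0 and the Euler-Lagrange equation gives
    d/dx( y' / sqrt(1 + (y')^2) ) = 0  ⇒  y' / sqrt(1 + (y')^2) = const.
Hence y' is constant, so y(x) is affine.
Fitting the endpoints (-5, 2) and (6, -5):
    slope m = ((-5) − 2) / (6 − (-5)) = -7/11,
    intercept c = 2 − m·(-5) = -13/11.
Extremal: y(x) = (-7/11) x - 13/11.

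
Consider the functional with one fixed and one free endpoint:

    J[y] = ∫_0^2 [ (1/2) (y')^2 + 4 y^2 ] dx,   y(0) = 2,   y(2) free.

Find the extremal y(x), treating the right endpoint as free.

The Lagrangian L = (1/2) (y')^2 + 4 y^2 gives
    ∂L/∂y = 8 y,   ∂L/∂y' = y'.
Euler-Lagrange: y'' − 8 y = 0.
With k = sqrt(8), the general solution is
    y(x) = A cosh(sqrt(8) x) + B sinh(sqrt(8) x).
Fixed left endpoint y(0) = 2 ⇒ A = 2.
The right endpoint x = 2 is free, so the natural (transversality) condition is ∂L/∂y' |_{x=2} = 0, i.e. y'(2) = 0.
Compute y'(x) = A k sinh(k x) + B k cosh(k x), so
    y'(2) = A k sinh(k·2) + B k cosh(k·2) = 0
    ⇒ B = −A tanh(k·2) = − 2 tanh(sqrt(8)·2).
Therefore the extremal is
    y(x) = 2 cosh(sqrt(8) x) − 2 tanh(sqrt(8)·2) sinh(sqrt(8) x).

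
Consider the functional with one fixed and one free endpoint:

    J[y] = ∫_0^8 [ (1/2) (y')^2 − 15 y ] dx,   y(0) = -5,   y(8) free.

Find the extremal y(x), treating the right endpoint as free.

The Lagrangian L = (1/2) (y')^2 − 15 y gives
    ∂L/∂y = −15,   ∂L/∂y' = y'.
Euler-Lagrange: d/dx(y') − (−15) = 0, i.e. y'' + 15 = 0, so
    y(x) = −(15/2) x^2 + C1 x + C2.
Fixed left endpoint y(0) = -5 ⇒ C2 = -5.
The right endpoint x = 8 is free, so the natural (transversality) condition is ∂L/∂y' |_{x=8} = 0, i.e. y'(8) = 0.
Compute y'(x) = −15 x + C1, so y'(8) = −120 + C1 = 0 ⇒ C1 = 120.
Therefore the extremal is
    y(x) = −(15/2) x^2 + 120 x − 5.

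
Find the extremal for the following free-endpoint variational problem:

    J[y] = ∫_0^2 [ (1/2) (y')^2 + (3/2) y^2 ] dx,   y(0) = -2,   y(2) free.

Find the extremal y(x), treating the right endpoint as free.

The Lagrangian L = (1/2) (y')^2 + (3/2) y^2 gives
    ∂L/∂y = 3 y,   ∂L/∂y' = y'.
Euler-Lagrange: y'' − 3 y = 0.
With k = sqrt(3), the general solution is
    y(x) = A cosh(sqrt(3) x) + B sinh(sqrt(3) x).
Fixed left endpoint y(0) = -2 ⇒ A = -2.
The right endpoint x = 2 is free, so the natural (transversality) condition is ∂L/∂y' |_{x=2} = 0, i.e. y'(2) = 0.
Compute y'(x) = A k sinh(k x) + B k cosh(k x), so
    y'(2) = A k sinh(k·2) + B k cosh(k·2) = 0
    ⇒ B = −A tanh(k·2) = 2 tanh(sqrt(3)·2).
Therefore the extremal is
    y(x) = −2 cosh(sqrt(3) x) + 2 tanh(sqrt(3)·2) sinh(sqrt(3) x).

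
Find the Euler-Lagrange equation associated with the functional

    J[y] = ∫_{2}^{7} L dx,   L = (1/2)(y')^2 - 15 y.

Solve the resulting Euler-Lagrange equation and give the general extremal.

The Lagrangian is L = (1/2)(y')^2 - 15 y.
∂L/∂y = -15.
∂L/∂y' = y'.
The Euler-Lagrange equation d/dx(∂L/∂y') − ∂L/∂y = 0 becomes:
    y'' + 15 = 0
General solution: y(x) = -(15/2) x^2 + A x + B, where A and B are arbitrary constants fixed by the endpoint conditions.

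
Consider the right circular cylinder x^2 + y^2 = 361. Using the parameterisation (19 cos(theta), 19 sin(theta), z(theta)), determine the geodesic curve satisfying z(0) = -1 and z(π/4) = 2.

Parameterise the cylinder of radius R = 19 as
    r(θ) = (19 cos θ, 19 sin θ, z(θ)).
The arc-length element is
    ds = sqrt(361 + (dz/dθ)^2) dθ,
so the Lagrangian is L = sqrt(361 + z'^2).
L depends on z' only, not on z or θ, so ∂L/∂z = 0 and
    ∂L/∂z' = z' / sqrt(361 + z'^2).
The Euler-Lagrange equation gives
    d/dθ( z' / sqrt(361 + z'^2) ) = 0,
so z' is constant. Integrating once:
    z(θ) = a θ + b,
a helix on the cylinder (a straight line when the cylinder is unrolled). The constants a, b are determined by the endpoint conditions.
With endpoint conditions z(0) = -1 and z(π/4) = 2: from z(0) = b we get b = -1, and a·π/4 + -1 = 2 gives a = 12/π, so
    z(θ) = (12/π) θ − 1.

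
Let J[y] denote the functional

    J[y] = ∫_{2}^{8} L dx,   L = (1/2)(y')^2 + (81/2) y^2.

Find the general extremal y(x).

The Lagrangian is L = (1/2)(y')^2 + (81/2) y^2.
∂L/∂y = 81y.
∂L/∂y' = y'.
The Euler-Lagrange equation d/dx(∂L/∂y') − ∂L/∂y = 0 becomes:
    y'' - 81 y = 0
General solution: y(x) = A e^(9x) + B e^(-9x), where A and B are arbitrary constants fixed by the endpoint conditions.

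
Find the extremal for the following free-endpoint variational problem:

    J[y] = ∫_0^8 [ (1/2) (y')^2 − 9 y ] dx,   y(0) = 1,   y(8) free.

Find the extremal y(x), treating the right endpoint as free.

The Lagrangian L = (1/2) (y')^2 − 9 y gives
    ∂L/∂y = −9,   ∂L/∂y' = y'.
Euler-Lagrange: d/dx(y') − (−9) = 0, i.e. y'' + 9 = 0, so
    y(x) = −(9/2) x^2 + C1 x + C2.
Fixed left endpoint y(0) = 1 ⇒ C2 = 1.
The right endpoint x = 8 is free, so the natural (transversality) condition is ∂L/∂y' |_{x=8} = 0, i.e. y'(8) = 0.
Compute y'(x) = −9 x + C1, so y'(8) = −72 + C1 = 0 ⇒ C1 = 72.
Therefore the extremal is
    y(x) = −(9/2) x^2 + 72 x + 1.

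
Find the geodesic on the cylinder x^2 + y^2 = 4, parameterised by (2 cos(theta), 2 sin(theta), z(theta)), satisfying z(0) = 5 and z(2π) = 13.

Parameterise the cylinder of radius R = 2 as
    r(θ) = (2 cos θ, 2 sin θ, z(θ)).
The arc-length element is
    ds = sqrt(4 + (dz/dθ)^2) dθ,
so the Lagrangian is L = sqrt(4 + z'^2).
L depends on z' only, not on z or θ, so ∂L/∂z = 0 and
    ∂L/∂z' = z' / sqrt(4 + z'^2).
The Euler-Lagrange equation gives
    d/dθ( z' / sqrt(4 + z'^2) ) = 0,
so z' is constant. Integrating once:
    z(θ) = a θ + b,
a helix on the cylinder (a straight line when the cylinder is unrolled). The constants a, b are determined by the endpoint conditions.
With endpoint conditions z(0) = 5 and z(2π) = 13: from z(0) = b we get b = 5, and a·2π + 5 = 13 gives a = 4/π, so
    z(θ) = (4/π) θ + 5.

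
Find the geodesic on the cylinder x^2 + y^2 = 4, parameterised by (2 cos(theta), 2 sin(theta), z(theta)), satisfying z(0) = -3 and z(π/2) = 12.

Parameterise the cylinder of radius R = 2 as
    r(θ) = (2 cos θ, 2 sin θ, z(θ)).
The arc-length element is
    ds = sqrt(4 + (dz/dθ)^2) dθ,
so the Lagrangian is L = sqrt(4 + z'^2).
L depends on z' only, not on z or θ, so ∂L/∂z = 0 and
    ∂L/∂z' = z' / sqrt(4 + z'^2).
The Euler-Lagrange equation gives
    d/dθ( z' / sqrt(4 + z'^2) ) = 0,
so z' is constant. Integrating once:
    z(θ) = a θ + b,
a helix on the cylinder (a straight line when the cylinder is unrolled). The constants a, b are determined by the endpoint conditions.
With endpoint conditions z(0) = -3 and z(π/2) = 12: from z(0) = b we get b = -3, and a·π/2 + -3 = 12 gives a = 30/π, so
    z(θ) = (30/π) θ − 3.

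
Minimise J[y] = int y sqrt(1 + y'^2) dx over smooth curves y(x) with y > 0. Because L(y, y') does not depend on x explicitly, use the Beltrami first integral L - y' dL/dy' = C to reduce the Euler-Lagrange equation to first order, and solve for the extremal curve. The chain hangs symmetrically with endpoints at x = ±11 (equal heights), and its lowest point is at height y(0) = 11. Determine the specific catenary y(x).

The Lagrangian L(y, y') = y sqrt(1 + y'^2) has no explicit x dependence, so the Beltrami identity applies:
    L − y' ∂L/∂y' = C.
Compute ∂L/∂y' = y · y' / sqrt(1 + y'^2). Then
    L − y' ∂L/∂y'
    = y sqrt(1 + y'^2) − y · y'^2 / sqrt(1 + y'^2)
    = y (1 + y'^2 − y'^2) / sqrt(1 + y'^2)
    = y / sqrt(1 + y'^2) = C.
Squaring gives y^2 = C^2 (1 + y'^2), i.e.
    y'^2 = y^2 / C^2 − 1.
Separating variables,
    dy / sqrt(y^2 − C^2) = dx / C,
and integrating gives arccosh(y / C) = (x − a)/C, so
    y(x) = C cosh((x − a)/C),
the catenary. The constants C and a are fixed by the two endpoint conditions (and, for the hanging-chain problem, the length constraint selects C).
Now fit the given data. The endpoints x = ±11 are symmetric at equal height, so the catenary is even about its minimum: a = 0 and y(x) = C cosh(x/C). The lowest point is y(0) = C cosh(0) = C, and we are told y(0) = 11, so C = 11. Therefore
    y(x) = 11 cosh(x/11),
and at the endpoints
    y(±11) = 11 cosh(11/11).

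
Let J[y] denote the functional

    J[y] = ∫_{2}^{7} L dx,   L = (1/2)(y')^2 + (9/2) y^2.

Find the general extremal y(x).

The Lagrangian is L = (1/2)(y')^2 + (9/2) y^2.
∂L/∂y = 9y.
∂L/∂y' = y'.
The Euler-Lagrange equation d/dx(∂L/∂y') − ∂L/∂y = 0 becomes:
    y'' - 9 y = 0
General solution: y(x) = A e^(3x) + B e^(-3x), where A and B are arbitrary constants fixed by the endpoint conditions.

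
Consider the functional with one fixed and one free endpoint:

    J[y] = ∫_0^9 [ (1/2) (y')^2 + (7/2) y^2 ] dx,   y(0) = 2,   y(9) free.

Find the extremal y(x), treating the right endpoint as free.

The Lagrangian L = (1/2) (y')^2 + (7/2) y^2 gives
    ∂L/∂y = 7 y,   ∂L/∂y' = y'.
Euler-Lagrange: y'' − 7 y = 0.
With k = sqrt(7), the general solution is
    y(x) = A cosh(sqrt(7) x) + B sinh(sqrt(7) x).
Fixed left endpoint y(0) = 2 ⇒ A = 2.
The right endpoint x = 9 is free, so the natural (transversality) condition is ∂L/∂y' |_{x=9} = 0, i.e. y'(9) = 0.
Compute y'(x) = A k sinh(k x) + B k cosh(k x), so
    y'(9) = A k sinh(k·9) + B k cosh(k·9) = 0
    ⇒ B = −A tanh(k·9) = − 2 tanh(sqrt(7)·9).
Therefore the extremal is
    y(x) = 2 cosh(sqrt(7) x) − 2 tanh(sqrt(7)·9) sinh(sqrt(7) x).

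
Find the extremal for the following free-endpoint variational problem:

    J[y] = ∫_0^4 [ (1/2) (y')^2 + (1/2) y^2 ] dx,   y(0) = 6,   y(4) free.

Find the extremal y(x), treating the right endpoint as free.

The Lagrangian L = (1/2) (y')^2 + (1/2) y^2 gives
    ∂L/∂y = 1 y,   ∂L/∂y' = y'.
Euler-Lagrange: y'' − y = 0.
With k = 1, the general solution is
    y(x) = A cosh(x) + B sinh(x).
Fixed left endpoint y(0) = 6 ⇒ A = 6.
The right endpoint x = 4 is free, so the natural (transversality) condition is ∂L/∂y' |_{x=4} = 0, i.e. y'(4) = 0.
Compute y'(x) = A k sinh(k x) + B k cosh(k x), so
    y'(4) = A k sinh(k·4) + B k cosh(k·4) = 0
    ⇒ B = −A tanh(k·4) = − 6 tanh(1·4).
Therefore the extremal is
    y(x) = 6 cosh(1 x) − 6 tanh(1·4) sinh(1 x).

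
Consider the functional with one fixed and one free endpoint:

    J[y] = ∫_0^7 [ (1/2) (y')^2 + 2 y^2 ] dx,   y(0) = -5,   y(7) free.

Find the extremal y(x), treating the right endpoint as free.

The Lagrangian L = (1/2) (y')^2 + 2 y^2 gives
    ∂L/∂y = 4 y,   ∂L/∂y' = y'.
Euler-Lagrange: y'' − 4 y = 0.
With k = 2, the general solution is
    y(x) = A cosh(2 x) + B sinh(2 x).
Fixed left endpoint y(0) = -5 ⇒ A = -5.
The right endpoint x = 7 is free, so the natural (transversality) condition is ∂L/∂y' |_{x=7} = 0, i.e. y'(7) = 0.
Compute y'(x) = A k sinh(k x) + B k cosh(k x), so
    y'(7) = A k sinh(k·7) + B k cosh(k·7) = 0
    ⇒ B = −A tanh(k·7) = 5 tanh(2·7).
Therefore the extremal is
    y(x) = −5 cosh(2 x) + 5 tanh(2·7) sinh(2 x).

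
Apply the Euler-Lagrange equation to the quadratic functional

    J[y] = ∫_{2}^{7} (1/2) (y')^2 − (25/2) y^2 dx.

The Lagrangian is L = (1/2) (y')^2 − (25/2) y^2.
Compute ∂L/∂y = -25y, ∂L/∂y' = y'.
The Euler-Lagrange equation d/dx(∂L/∂y') − ∂L/∂y = 0 reduces to
    y'' + 25 y = 0.
Its general solution is
    y(x) = A sin(5x) + B cos(5x),
with A, B fixed by the endpoint conditions.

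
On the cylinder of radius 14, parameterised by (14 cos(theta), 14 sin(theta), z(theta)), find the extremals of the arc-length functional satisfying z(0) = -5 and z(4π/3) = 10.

Parameterise the cylinder of radius R = 14 as
    r(θ) = (14 cos θ, 14 sin θ, z(θ)).
The arc-length element is
    ds = sqrt(196 + (dz/dθ)^2) dθ,
so the Lagrangian is L = sqrt(196 + z'^2).
L depends on z' only, not on z or θ, so ∂L/∂z = 0 and
    ∂L/∂z' = z' / sqrt(196 + z'^2).
The Euler-Lagrange equation gives
    d/dθ( z' / sqrt(196 + z'^2) ) = 0,
so z' is constant. Integrating once:
    z(θ) = a θ + b,
a helix on the cylinder (a straight line when the cylinder is unrolled). The constants a, b are determined by the endpoint conditions.
With endpoint conditions z(0) = -5 and z(4π/3) = 10: from z(0) = b we get b = -5, and a·4π/3 + -5 = 10 gives a = 45/(4π), so
    z(θ) = (45/(4π)) θ − 5.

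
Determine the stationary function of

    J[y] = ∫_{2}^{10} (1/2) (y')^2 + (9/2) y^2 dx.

The Lagrangian is L = (1/2) (y')^2 + (9/2) y^2.
Compute ∂L/∂y = 9y, ∂L/∂y' = y'.
The Euler-Lagrange equation d/dx(∂L/∂y') − ∂L/∂y = 0 reduces to
    y'' − 9 y = 0.
Its general solution is
    y(x) = A e^(3x) + B e^(−3x),
with A, B fixed by the endpoint conditions.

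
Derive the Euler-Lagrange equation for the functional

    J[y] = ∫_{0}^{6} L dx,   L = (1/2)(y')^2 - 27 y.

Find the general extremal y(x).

The Lagrangian is L = (1/2)(y')^2 - 27 y.
∂L/∂y = -27.
∂L/∂y' = y'.
The Euler-Lagrange equation d/dx(∂L/∂y') − ∂L/∂y = 0 becomes:
    y'' + 27 = 0
General solution: y(x) = -(27/2) x^2 + A x + B, where A and B are arbitrary constants fixed by the endpoint conditions.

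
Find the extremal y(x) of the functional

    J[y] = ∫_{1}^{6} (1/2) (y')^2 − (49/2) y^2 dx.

The Lagrangian is L = (1/2) (y')^2 − (49/2) y^2.
Compute ∂L/∂y = -49y, ∂L/∂y' = y'.
The Euler-Lagrange equation d/dx(∂L/∂y') − ∂L/∂y = 0 reduces to
    y'' + 49 y = 0.
Its general solution is
    y(x) = A sin(7x) + B cos(7x),
with A, B fixed by the endpoint conditions.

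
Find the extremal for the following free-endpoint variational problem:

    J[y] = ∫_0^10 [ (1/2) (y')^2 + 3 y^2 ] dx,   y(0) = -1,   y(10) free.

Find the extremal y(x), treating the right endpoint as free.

The Lagrangian L = (1/2) (y')^2 + 3 y^2 gives
    ∂L/∂y = 6 y,   ∂L/∂y' = y'.
Euler-Lagrange: y'' − 6 y = 0.
With k = sqrt(6), the general solution is
    y(x) = A cosh(sqrt(6) x) + B sinh(sqrt(6) x).
Fixed left endpoint y(0) = -1 ⇒ A = -1.
The right endpoint x = 10 is free, so the natural (transversality) condition is ∂L/∂y' |_{x=10} = 0, i.e. y'(10) = 0.
Compute y'(x) = A k sinh(k x) + B k cosh(k x), so
    y'(10) = A k sinh(k·10) + B k cosh(k·10) = 0
    ⇒ B = −A tanh(k·10) = tanh(sqrt(6)·10).
Therefore the extremal is
    y(x) = −cosh(sqrt(6) x) + tanh(sqrt(6)·10) sinh(sqrt(6) x).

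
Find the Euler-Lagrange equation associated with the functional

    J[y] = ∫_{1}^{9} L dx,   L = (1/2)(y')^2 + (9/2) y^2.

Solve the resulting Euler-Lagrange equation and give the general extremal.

The Lagrangian is L = (1/2)(y')^2 + (9/2) y^2.
∂L/∂y = 9y.
∂L/∂y' = y'.
The Euler-Lagrange equation d/dx(∂L/∂y') − ∂L/∂y = 0 becomes:
    y'' - 9 y = 0
General solution: y(x) = A e^(3x) + B e^(-3x), where A and B are arbitrary constants fixed by the endpoint conditions.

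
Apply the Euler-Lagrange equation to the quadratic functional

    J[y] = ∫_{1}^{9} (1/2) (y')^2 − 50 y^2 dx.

The Lagrangian is L = (1/2) (y')^2 − 50 y^2.
Compute ∂L/∂y = -100y, ∂L/∂y' = y'.
The Euler-Lagrange equation d/dx(∂L/∂y') − ∂L/∂y = 0 reduces to
    y'' + 100 y = 0.
Its general solution is
    y(x) = A sin(10x) + B cos(10x),
with A, B fixed by the endpoint conditions.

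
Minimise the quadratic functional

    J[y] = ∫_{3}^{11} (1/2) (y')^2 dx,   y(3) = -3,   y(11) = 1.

The Lagrangian is L = (1/2) (y')^2.
Compute ∂L/∂y = 0, ∂L/∂y' = y'.
The Euler-Lagrange equation d/dx(∂L/∂y') − ∂L/∂y = 0 reduces to
    y'' = 0.
Its general solution is
    y(x) = A x + B,
with A, B fixed by the endpoint conditions.
Applying the endpoint conditions y(3) = -3 and y(11) = 1: solve A·3 + B = -3 and A·11 + B = 1. Subtracting gives A(11 − 3) = 1 − -3, so A = 1/2, and B = -3 − A·3 = -9/2. Therefore
    y(x) = (1/2) x - 9/2.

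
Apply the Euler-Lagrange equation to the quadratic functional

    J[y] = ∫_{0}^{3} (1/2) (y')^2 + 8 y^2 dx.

The Lagrangian is L = (1/2) (y')^2 + 8 y^2.
Compute ∂L/∂y = 16y, ∂L/∂y' = y'.
The Euler-Lagrange equation d/dx(∂L/∂y') − ∂L/∂y = 0 reduces to
    y'' − 16 y = 0.
Its general solution is
    y(x) = A e^(4x) + B e^(−4x),
with A, B fixed by the endpoint conditions.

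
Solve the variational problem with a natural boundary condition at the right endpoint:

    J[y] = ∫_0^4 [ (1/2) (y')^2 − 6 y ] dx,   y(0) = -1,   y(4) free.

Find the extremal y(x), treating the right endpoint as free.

The Lagrangian L = (1/2) (y')^2 − 6 y gives
    ∂L/∂y = −6,   ∂L/∂y' = y'.
Euler-Lagrange: d/dx(y') − (−6) = 0, i.e. y'' + 6 = 0, so
    y(x) = −(6/2) x^2 + C1 x + C2.
Fixed left endpoint y(0) = -1 ⇒ C2 = -1.
The right endpoint x = 4 is free, so the natural (transversality) condition is ∂L/∂y' |_{x=4} = 0, i.e. y'(4) = 0.
Compute y'(x) = −6 x + C1, so y'(4) = −24 + C1 = 0 ⇒ C1 = 24.
Therefore the extremal is
    y(x) = −3 x^2 + 24 x − 1.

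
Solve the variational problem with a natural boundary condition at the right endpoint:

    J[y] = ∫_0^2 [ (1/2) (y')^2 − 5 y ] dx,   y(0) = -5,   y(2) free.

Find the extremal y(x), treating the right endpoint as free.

The Lagrangian L = (1/2) (y')^2 − 5 y gives
    ∂L/∂y = −5,   ∂L/∂y' = y'.
Euler-Lagrange: d/dx(y') − (−5) = 0, i.e. y'' + 5 = 0, so
    y(x) = −(5/2) x^2 + C1 x + C2.
Fixed left endpoint y(0) = -5 ⇒ C2 = -5.
The right endpoint x = 2 is free, so the natural (transversality) condition is ∂L/∂y' |_{x=2} = 0, i.e. y'(2) = 0.
Compute y'(x) = −5 x + C1, so y'(2) = −10 + C1 = 0 ⇒ C1 = 10.
Therefore the extremal is
    y(x) = −(5/2) x^2 + 10 x − 5.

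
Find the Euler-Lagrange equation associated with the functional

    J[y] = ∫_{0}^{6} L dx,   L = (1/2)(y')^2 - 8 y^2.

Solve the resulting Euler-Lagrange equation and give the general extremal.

The Lagrangian is L = (1/2)(y')^2 - 8 y^2.
∂L/∂y = -16y.
∂L/∂y' = y'.
The Euler-Lagrange equation d/dx(∂L/∂y') − ∂L/∂y = 0 becomes:
    y'' + 16 y = 0
General solution: y(x) = A sin(4x) + B cos(4x), where A and B are arbitrary constants fixed by the endpoint conditions.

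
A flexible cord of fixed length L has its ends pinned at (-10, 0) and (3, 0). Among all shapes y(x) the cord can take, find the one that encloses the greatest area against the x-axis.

Set up the augmented Lagrangian using a multiplier λ for the length constraint:
    F(y, y') = y − λ sqrt(1 + y'^2).
F has no explicit x dependence, so the Beltrami identity yields a first integral
    F − y' ∂F/∂y' = C.
Compute ∂F/∂y' = −λ y' / sqrt(1 + y'^2). Then
    y − λ sqrt(1 + y'^2) + λ y'^2 / sqrt(1 + y'^2) = C
    ⇒  y − λ / sqrt(1 + y'^2) = C.
Solving for y' and integrating gives
    (x − a)^2 + (y − b)^2 = λ^2,
a circular arc of radius λ. The constants a, b are determined by the endpoint conditions y(-10) = y(3) = 0, and λ is fixed implicitly by the length constraint
    ∫_{-10}^{3} sqrt(1 + y'^2) dx = L.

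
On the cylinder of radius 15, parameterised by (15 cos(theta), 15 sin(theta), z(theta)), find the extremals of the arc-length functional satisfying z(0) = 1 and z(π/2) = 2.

Parameterise the cylinder of radius R = 15 as
    r(θ) = (15 cos θ, 15 sin θ, z(θ)).
The arc-length element is
    ds = sqrt(225 + (dz/dθ)^2) dθ,
so the Lagrangian is L = sqrt(225 + z'^2).
L depends on z' only, not on z or θ, so ∂L/∂z = 0 and
    ∂L/∂z' = z' / sqrt(225 + z'^2).
The Euler-Lagrange equation gives
    d/dθ( z' / sqrt(225 + z'^2) ) = 0,
so z' is constant. Integrating once:
    z(θ) = a θ + b,
a helix on the cylinder (a straight line when the cylinder is unrolled). The constants a, b are determined by the endpoint conditions.
With endpoint conditions z(0) = 1 and z(π/2) = 2: from z(0) = b we get b = 1, and a·π/2 + 1 = 2 gives a = 2/π, so
    z(θ) = (2/π) θ + 1.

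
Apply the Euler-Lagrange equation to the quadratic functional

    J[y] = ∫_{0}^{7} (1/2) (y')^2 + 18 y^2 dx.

The Lagrangian is L = (1/2) (y')^2 + 18 y^2.
Compute ∂L/∂y = 36y, ∂L/∂y' = y'.
The Euler-Lagrange equation d/dx(∂L/∂y') − ∂L/∂y = 0 reduces to
    y'' − 36 y = 0.
Its general solution is
    y(x) = A e^(6x) + B e^(−6x),
with A, B fixed by the endpoint conditions.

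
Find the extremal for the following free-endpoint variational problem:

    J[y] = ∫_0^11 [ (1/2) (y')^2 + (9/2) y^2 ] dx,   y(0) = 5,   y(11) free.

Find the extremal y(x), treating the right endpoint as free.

The Lagrangian L = (1/2) (y')^2 + (9/2) y^2 gives
    ∂L/∂y = 9 y,   ∂L/∂y' = y'.
Euler-Lagrange: y'' − 9 y = 0.
With k = 3, the general solution is
    y(x) = A cosh(3 x) + B sinh(3 x).
Fixed left endpoint y(0) = 5 ⇒ A = 5.
The right endpoint x = 11 is free, so the natural (transversality) condition is ∂L/∂y' |_{x=11} = 0, i.e. y'(11) = 0.
Compute y'(x) = A k sinh(k x) + B k cosh(k x), so
    y'(11) = A k sinh(k·11) + B k cosh(k·11) = 0
    ⇒ B = −A tanh(k·11) = − 5 tanh(3·11).
Therefore the extremal is
    y(x) = 5 cosh(3 x) − 5 tanh(3·11) sinh(3 x).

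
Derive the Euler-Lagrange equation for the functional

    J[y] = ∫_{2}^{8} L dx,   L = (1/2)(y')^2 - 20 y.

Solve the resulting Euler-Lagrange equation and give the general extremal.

The Lagrangian is L = (1/2)(y')^2 - 20 y.
∂L/∂y = -20.
∂L/∂y' = y'.
The Euler-Lagrange equation d/dx(∂L/∂y') − ∂L/∂y = 0 becomes:
    y'' + 20 = 0
General solution: y(x) = -10 x^2 + A x + B, where A and B are arbitrary constants fixed by the endpoint conditions.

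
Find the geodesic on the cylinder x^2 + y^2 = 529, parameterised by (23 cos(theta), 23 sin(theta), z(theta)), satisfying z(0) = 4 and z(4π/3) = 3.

Parameterise the cylinder of radius R = 23 as
    r(θ) = (23 cos θ, 23 sin θ, z(θ)).
The arc-length element is
    ds = sqrt(529 + (dz/dθ)^2) dθ,
so the Lagrangian is L = sqrt(529 + z'^2).
L depends on z' only, not on z or θ, so ∂L/∂z = 0 and
    ∂L/∂z' = z' / sqrt(529 + z'^2).
The Euler-Lagrange equation gives
    d/dθ( z' / sqrt(529 + z'^2) ) = 0,
so z' is constant. Integrating once:
    z(θ) = a θ + b,
a helix on the cylinder (a straight line when the cylinder is unrolled). The constants a, b are determined by the endpoint conditions.
With endpoint conditions z(0) = 4 and z(4π/3) = 3: from z(0) = b we get b = 4, and a·4π/3 + 4 = 3 gives a = -3/(4π), so
    z(θ) = (-3/(4π)) θ + 4.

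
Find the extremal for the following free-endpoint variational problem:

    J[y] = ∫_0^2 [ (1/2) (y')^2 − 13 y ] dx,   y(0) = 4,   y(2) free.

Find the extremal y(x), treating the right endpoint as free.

The Lagrangian L = (1/2) (y')^2 − 13 y gives
    ∂L/∂y = −13,   ∂L/∂y' = y'.
Euler-Lagrange: d/dx(y') − (−13) = 0, i.e. y'' + 13 = 0, so
    y(x) = −(13/2) x^2 + C1 x + C2.
Fixed left endpoint y(0) = 4 ⇒ C2 = 4.
The right endpoint x = 2 is free, so the natural (transversality) condition is ∂L/∂y' |_{x=2} = 0, i.e. y'(2) = 0.
Compute y'(x) = −13 x + C1, so y'(2) = −26 + C1 = 0 ⇒ C1 = 26.
Therefore the extremal is
    y(x) = −(13/2) x^2 + 26 x + 4.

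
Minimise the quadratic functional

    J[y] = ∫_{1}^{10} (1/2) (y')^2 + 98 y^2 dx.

The Lagrangian is L = (1/2) (y')^2 + 98 y^2.
Compute ∂L/∂y = 196y, ∂L/∂y' = y'.
The Euler-Lagrange equation d/dx(∂L/∂y') − ∂L/∂y = 0 reduces to
    y'' − 196 y = 0.
Its general solution is
    y(x) = A e^(14x) + B e^(−14x),
with A, B fixed by the endpoint conditions.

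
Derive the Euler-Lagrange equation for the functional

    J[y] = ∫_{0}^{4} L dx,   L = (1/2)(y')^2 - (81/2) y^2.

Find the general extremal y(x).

The Lagrangian is L = (1/2)(y')^2 - (81/2) y^2.
∂L/∂y = -81y.
∂L/∂y' = y'.
The Euler-Lagrange equation d/dx(∂L/∂y') − ∂L/∂y = 0 becomes:
    y'' + 81 y = 0
General solution: y(x) = A sin(9x) + B cos(9x), where A and B are arbitrary constants fixed by the endpoint conditions.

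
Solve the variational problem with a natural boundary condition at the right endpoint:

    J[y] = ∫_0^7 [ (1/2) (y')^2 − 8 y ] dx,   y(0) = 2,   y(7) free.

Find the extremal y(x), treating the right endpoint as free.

The Lagrangian L = (1/2) (y')^2 − 8 y gives
    ∂L/∂y = −8,   ∂L/∂y' = y'.
Euler-Lagrange: d/dx(y') − (−8) = 0, i.e. y'' + 8 = 0, so
    y(x) = −(8/2) x^2 + C1 x + C2.
Fixed left endpoint y(0) = 2 ⇒ C2 = 2.
The right endpoint x = 7 is free, so the natural (transversality) condition is ∂L/∂y' |_{x=7} = 0, i.e. y'(7) = 0.
Compute y'(x) = −8 x + C1, so y'(7) = −56 + C1 = 0 ⇒ C1 = 56.
Therefore the extremal is
    y(x) = −4 x^2 + 56 x + 2.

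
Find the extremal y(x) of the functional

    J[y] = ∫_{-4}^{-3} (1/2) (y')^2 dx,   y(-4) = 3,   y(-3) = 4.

The Lagrangian is L = (1/2) (y')^2.
Compute ∂L/∂y = 0, ∂L/∂y' = y'.
The Euler-Lagrange equation d/dx(∂L/∂y') − ∂L/∂y = 0 reduces to
    y'' = 0.
Its general solution is
    y(x) = A x + B,
with A, B fixed by the endpoint conditions.
Applying the endpoint conditions y(-4) = 3 and y(-3) = 4: solve A·-4 + B = 3 and A·-3 + B = 4. Subtracting gives A(-3 − -4) = 4 − 3, so A = 1, and B = 3 − A·-4 = 7. Therefore
    y(x) = x + 7.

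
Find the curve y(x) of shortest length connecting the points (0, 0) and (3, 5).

Arc-length functional: J[y] = ∫ sqrt(1 + (y')^2) dx.
Lagrangian L = sqrt(1 + (y')^2) has no explicit y dependence, so ∂L/∂y = 0 and the Euler-Lagrange equation gives
    d/dx( y' / sqrt(1 + (y')^2) ) = 0  ⇒  y' / sqrt(1 + (y')^2) = const.
Hence y' is constant, so y(x) is affine.
Fitting the endpoints (0, 0) and (3, 5):
    slope m = (5 − 0) / (3 − 0) = 5/3,
    intercept c = 0 − m·0 = 0.
Extremal: y(x) = (5/3) x.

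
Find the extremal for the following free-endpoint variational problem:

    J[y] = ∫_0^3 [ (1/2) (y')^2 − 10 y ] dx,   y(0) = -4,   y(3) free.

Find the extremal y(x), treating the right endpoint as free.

The Lagrangian L = (1/2) (y')^2 − 10 y gives
    ∂L/∂y = −10,   ∂L/∂y' = y'.
Euler-Lagrange: d/dx(y') − (−10) = 0, i.e. y'' + 10 = 0, so
    y(x) = −(10/2) x^2 + C1 x + C2.
Fixed left endpoint y(0) = -4 ⇒ C2 = -4.
The right endpoint x = 3 is free, so the natural (transversality) condition is ∂L/∂y' |_{x=3} = 0, i.e. y'(3) = 0.
Compute y'(x) = −10 x + C1, so y'(3) = −30 + C1 = 0 ⇒ C1 = 30.
Therefore the extremal is
    y(x) = −5 x^2 + 30 x − 4.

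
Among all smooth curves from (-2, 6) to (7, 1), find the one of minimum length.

Arc-length functional: J[y] = ∫ sqrt(1 + (y')^2) dx.
Lagrangian L = sqrt(1 + (y')^2) has no explicit y dependence, so ∂L/∂y = 0 and the Euler-Lagrange equation gives
    d/dx( y' / sqrt(1 + (y')^2) ) = 0  ⇒  y' / sqrt(1 + (y')^2) = const.
Hence y' is constant, so y(x) is affine.
Fitting the endpoints (-2, 6) and (7, 1):
    slope m = (1 − 6) / (7 − (-2)) = -5/9,
    intercept c = 6 − m·(-2) = 44/9.
Extremal: y(x) = (-5/9) x + 44/9.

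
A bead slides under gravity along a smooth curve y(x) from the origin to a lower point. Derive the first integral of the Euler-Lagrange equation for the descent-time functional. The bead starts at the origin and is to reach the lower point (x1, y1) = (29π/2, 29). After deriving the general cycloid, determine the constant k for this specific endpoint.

The Lagrangian L = sqrt((1 + y'^2) / y) has no explicit x dependence, so the Beltrami identity applies:
    L − y' ∂L/∂y' = C.
Compute ∂L/∂y' = y' / sqrt(y (1 + y'^2)).
Substitute:
    sqrt((1 + y'^2)/y) − y'·y' / sqrt(y (1 + y'^2))
    = (1 + y'^2) / sqrt(y (1 + y'^2)) − y'^2 / sqrt(y (1 + y'^2))
    = 1 / sqrt(y (1 + y'^2)) = C.
Squaring and rearranging gives the first integral
    y (1 + y'^2) = 1/C^2 =: k   (constant).
Solving this first-order ODE by the substitution
    y = (k/2)(1 − cos θ)
yields the cycloid parameterisation
    x(θ) = (k/2)(θ − sin θ),   y(θ) = (k/2)(1 − cos θ).
The constant k is fixed by the endpoint condition.
Now fit the given lower endpoint (x1, y1) = (29π/2, 29). At the bottom of the first arch (θ = π), the parametric equations give
    y(π) = (k/2)(1 − cos π) = k,
    x(π) = (k/2)(π − sin π) = kπ/2.
Matching y(π) = 29 gives k = 29, consistent with x(π) = 29π/2. Therefore the specific cycloid is
    x(θ) = (29/2)(θ − sin θ),   y(θ) = (29/2)(1 − cos θ).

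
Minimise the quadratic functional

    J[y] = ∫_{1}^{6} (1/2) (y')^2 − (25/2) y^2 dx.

The Lagrangian is L = (1/2) (y')^2 − (25/2) y^2.
Compute ∂L/∂y = -25y, ∂L/∂y' = y'.
The Euler-Lagrange equation d/dx(∂L/∂y') − ∂L/∂y = 0 reduces to
    y'' + 25 y = 0.
Its general solution is
    y(x) = A sin(5x) + B cos(5x),
with A, B fixed by the endpoint conditions.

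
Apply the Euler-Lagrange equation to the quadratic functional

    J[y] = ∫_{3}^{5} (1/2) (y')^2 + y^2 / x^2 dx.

The Lagrangian is L = (1/2) (y')^2 + y^2 / x^2.
Compute ∂L/∂y = 2y/x^2, ∂L/∂y' = y'.
The Euler-Lagrange equation d/dx(∂L/∂y') − ∂L/∂y = 0 reduces to
    y'' − 2/x^2 · y = 0  (x > 0).
Its general solution is
    y(x) = A x^2 + B / x,
with A, B fixed by the endpoint conditions.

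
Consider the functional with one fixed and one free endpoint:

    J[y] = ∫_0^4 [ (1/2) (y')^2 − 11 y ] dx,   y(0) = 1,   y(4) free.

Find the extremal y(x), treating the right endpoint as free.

The Lagrangian L = (1/2) (y')^2 − 11 y gives
    ∂L/∂y = −11,   ∂L/∂y' = y'.
Euler-Lagrange: d/dx(y') − (−11) = 0, i.e. y'' + 11 = 0, so
    y(x) = −(11/2) x^2 + C1 x + C2.
Fixed left endpoint y(0) = 1 ⇒ C2 = 1.
The right endpoint x = 4 is free, so the natural (transversality) condition is ∂L/∂y' |_{x=4} = 0, i.e. y'(4) = 0.
Compute y'(x) = −11 x + C1, so y'(4) = −44 + C1 = 0 ⇒ C1 = 44.
Therefore the extremal is
    y(x) = −(11/2) x^2 + 44 x + 1.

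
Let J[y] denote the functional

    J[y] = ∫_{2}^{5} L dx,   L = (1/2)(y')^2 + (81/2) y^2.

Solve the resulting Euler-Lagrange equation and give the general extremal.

The Lagrangian is L = (1/2)(y')^2 + (81/2) y^2.
∂L/∂y = 81y.
∂L/∂y' = y'.
The Euler-Lagrange equation d/dx(∂L/∂y') − ∂L/∂y = 0 becomes:
    y'' - 81 y = 0
General solution: y(x) = A e^(9x) + B e^(-9x), where A and B are arbitrary constants fixed by the endpoint conditions.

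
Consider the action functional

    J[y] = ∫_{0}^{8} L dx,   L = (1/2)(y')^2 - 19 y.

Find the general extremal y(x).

The Lagrangian is L = (1/2)(y')^2 - 19 y.
∂L/∂y = -19.
∂L/∂y' = y'.
The Euler-Lagrange equation d/dx(∂L/∂y') − ∂L/∂y = 0 becomes:
    y'' + 19 = 0
General solution: y(x) = -(19/2) x^2 + A x + B, where A and B are arbitrary constants fixed by the endpoint conditions.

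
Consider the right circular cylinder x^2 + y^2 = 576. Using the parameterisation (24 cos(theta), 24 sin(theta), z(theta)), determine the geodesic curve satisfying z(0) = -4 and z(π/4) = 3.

Parameterise the cylinder of radius R = 24 as
    r(θ) = (24 cos θ, 24 sin θ, z(θ)).
The arc-length element is
    ds = sqrt(576 + (dz/dθ)^2) dθ,
so the Lagrangian is L = sqrt(576 + z'^2).
L depends on z' only, not on z or θ, so ∂L/∂z = 0 and
    ∂L/∂z' = z' / sqrt(576 + z'^2).
The Euler-Lagrange equation gives
    d/dθ( z' / sqrt(576 + z'^2) ) = 0,
so z' is constant. Integrating once:
    z(θ) = a θ + b,
a helix on the cylinder (a straight line when the cylinder is unrolled). The constants a, b are determined by the endpoint conditions.
With endpoint conditions z(0) = -4 and z(π/4) = 3: from z(0) = b we get b = -4, and a·π/4 + -4 = 3 gives a = 28/π, so
    z(θ) = (28/π) θ − 4.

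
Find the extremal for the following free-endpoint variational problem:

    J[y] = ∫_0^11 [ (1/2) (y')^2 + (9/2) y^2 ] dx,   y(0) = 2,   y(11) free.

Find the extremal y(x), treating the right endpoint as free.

The Lagrangian L = (1/2) (y')^2 + (9/2) y^2 gives
    ∂L/∂y = 9 y,   ∂L/∂y' = y'.
Euler-Lagrange: y'' − 9 y = 0.
With k = 3, the general solution is
    y(x) = A cosh(3 x) + B sinh(3 x).
Fixed left endpoint y(0) = 2 ⇒ A = 2.
The right endpoint x = 11 is free, so the natural (transversality) condition is ∂L/∂y' |_{x=11} = 0, i.e. y'(11) = 0.
Compute y'(x) = A k sinh(k x) + B k cosh(k x), so
    y'(11) = A k sinh(k·11) + B k cosh(k·11) = 0
    ⇒ B = −A tanh(k·11) = − 2 tanh(3·11).
Therefore the extremal is
    y(x) = 2 cosh(3 x) − 2 tanh(3·11) sinh(3 x).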